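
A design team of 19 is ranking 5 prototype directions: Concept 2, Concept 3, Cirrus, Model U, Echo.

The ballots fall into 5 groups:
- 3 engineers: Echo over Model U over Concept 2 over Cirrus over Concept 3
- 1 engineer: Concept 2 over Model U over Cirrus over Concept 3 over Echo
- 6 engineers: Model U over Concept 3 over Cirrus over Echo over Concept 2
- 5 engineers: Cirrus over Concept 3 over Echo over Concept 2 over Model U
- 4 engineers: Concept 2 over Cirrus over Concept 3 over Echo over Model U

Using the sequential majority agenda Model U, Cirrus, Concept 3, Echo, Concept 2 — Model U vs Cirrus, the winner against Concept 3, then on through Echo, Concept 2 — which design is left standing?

Echo

Round 1: Model U vs Cirrus — 10–9, Model U advances.
Round 2: Model U vs Concept 3 — 10–9, Model U advances.
Round 3: Model U vs Echo — 7–12, Echo advances.
Round 4: Echo vs Concept 2 — 14–5, Echo advances.
Echo survives the agenda.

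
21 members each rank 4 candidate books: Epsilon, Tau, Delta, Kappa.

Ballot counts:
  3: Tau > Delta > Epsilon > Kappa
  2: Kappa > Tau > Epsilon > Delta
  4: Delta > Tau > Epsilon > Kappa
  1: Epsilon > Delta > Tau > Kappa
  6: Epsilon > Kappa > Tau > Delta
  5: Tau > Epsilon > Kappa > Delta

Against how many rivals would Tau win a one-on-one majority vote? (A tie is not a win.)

3

Tau against each rival (21 members):
Tau vs Epsilon: Tau is ranked higher on 3+2+4+5 = 14 ballots, Epsilon on 7. Tau wins 14–7.
Tau vs Delta: Tau wins 16–5.
Tau vs Kappa: Tau, 13–8.
Tau beats Epsilon, Delta, Kappa — 3 pairwise wins.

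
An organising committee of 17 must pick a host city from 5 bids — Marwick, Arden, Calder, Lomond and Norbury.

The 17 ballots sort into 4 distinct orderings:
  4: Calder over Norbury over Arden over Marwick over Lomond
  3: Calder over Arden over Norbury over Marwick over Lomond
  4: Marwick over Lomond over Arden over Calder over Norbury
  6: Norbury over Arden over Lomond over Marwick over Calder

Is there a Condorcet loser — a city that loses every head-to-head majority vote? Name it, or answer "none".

Head-to-head results (17 organisers):
Marwick vs Arden: Arden wins 13–4.
Marwick vs Calder: 10 to 7, Marwick.
Marwick–Lomond: Marwick 11–6.
Marwick vs Norbury: Norbury, 13–4.
Arden vs Calder: Arden is ranked higher on 4+6 = 10 ballots, Calder on 7. Arden wins 10–7.
Arden–Lomond: Arden 13–4.
Arden vs Norbury: 3+4 = 7 for Arden, 10 for Norbury — Norbury by 10–7.
Calder vs Lomond: 4+3 = 7 for Calder, 10 for Lomond — Lomond by 10–7.
Calder vs Norbury: Calder is ranked higher on 4+3+4 = 11 ballots, Norbury on 6. Calder wins 11–6.
Lomond vs Norbury: 4 to 13, Norbury.
No city is winless: Marwick beats Calder; Arden beats Marwick; Calder beats Norbury; Lomond beats Calder; Norbury beats Marwick. There is no Condorcet loser.

none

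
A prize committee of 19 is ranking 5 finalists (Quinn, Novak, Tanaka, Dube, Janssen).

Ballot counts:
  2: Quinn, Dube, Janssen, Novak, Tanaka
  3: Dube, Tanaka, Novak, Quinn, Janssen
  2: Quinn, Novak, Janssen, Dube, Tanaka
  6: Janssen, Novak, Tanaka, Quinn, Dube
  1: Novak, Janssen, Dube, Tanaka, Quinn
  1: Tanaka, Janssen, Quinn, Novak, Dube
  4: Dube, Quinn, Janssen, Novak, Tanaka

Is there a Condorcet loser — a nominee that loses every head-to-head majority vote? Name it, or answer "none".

none

Pairwise majorities:
Quinn vs Novak: 2+2+1+4 = 9 for Quinn, 10 for Novak — Novak by 10–9.
Quinn vs Tanaka: Quinn is ranked higher on 2+2+4 = 8 ballots, Tanaka on 11. Tanaka wins 11–8.
Quinn vs Dube: 2+2+6+1 = 11 for Quinn, 8 for Dube — Quinn by 11–8.
Quinn vs Janssen: Quinn, 11–8.
Novak vs Tanaka: 15 to 4, Novak.
Novak vs Dube: 10 to 9, Novak.
Novak vs Janssen: Janssen, 13–6.
Tanaka vs Dube: 7 to 12, Dube.
Tanaka vs Janssen: Tanaka preferred on 3+1 = 4 ballots; Janssen wins 15–4.
Dube vs Janssen: Janssen, 10–9.
Each nominee has at least one pairwise win (Quinn beats Dube; Novak beats Quinn; Tanaka beats Quinn; Dube beats Tanaka; Janssen beats Novak) — no Condorcet loser.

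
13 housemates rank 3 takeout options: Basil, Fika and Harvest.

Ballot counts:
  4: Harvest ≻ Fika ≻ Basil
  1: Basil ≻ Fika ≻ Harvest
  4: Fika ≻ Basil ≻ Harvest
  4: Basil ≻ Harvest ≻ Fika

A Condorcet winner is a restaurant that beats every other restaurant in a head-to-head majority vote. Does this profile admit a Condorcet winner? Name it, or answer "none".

none

Pairwise majorities:
Basil vs Fika: Fika wins 8–5.
Basil vs Harvest: Basil wins 9–4.
Fika–Harvest: Harvest 8–5.
Each restaurant drops at least one matchup (Basil loses to Fika; Fika loses to Harvest; Harvest loses to Basil); the cycle Basil → Harvest → Fika → Basil rules out a Condorcet winner.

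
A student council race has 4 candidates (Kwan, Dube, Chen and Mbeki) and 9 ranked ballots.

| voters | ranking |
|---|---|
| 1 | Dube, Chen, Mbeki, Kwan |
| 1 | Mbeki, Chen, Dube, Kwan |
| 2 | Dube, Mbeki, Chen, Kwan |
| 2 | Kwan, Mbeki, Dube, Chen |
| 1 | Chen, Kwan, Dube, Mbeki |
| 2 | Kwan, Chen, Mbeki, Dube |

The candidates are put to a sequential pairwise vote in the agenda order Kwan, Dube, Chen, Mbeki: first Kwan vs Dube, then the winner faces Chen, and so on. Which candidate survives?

Mbeki

Round 1: Kwan vs Dube — 5–4, Kwan advances.
Round 2: Kwan vs Chen — 4–5, Chen advances.
Round 3: Chen vs Mbeki — 4–5, Mbeki advances.
Mbeki survives the agenda.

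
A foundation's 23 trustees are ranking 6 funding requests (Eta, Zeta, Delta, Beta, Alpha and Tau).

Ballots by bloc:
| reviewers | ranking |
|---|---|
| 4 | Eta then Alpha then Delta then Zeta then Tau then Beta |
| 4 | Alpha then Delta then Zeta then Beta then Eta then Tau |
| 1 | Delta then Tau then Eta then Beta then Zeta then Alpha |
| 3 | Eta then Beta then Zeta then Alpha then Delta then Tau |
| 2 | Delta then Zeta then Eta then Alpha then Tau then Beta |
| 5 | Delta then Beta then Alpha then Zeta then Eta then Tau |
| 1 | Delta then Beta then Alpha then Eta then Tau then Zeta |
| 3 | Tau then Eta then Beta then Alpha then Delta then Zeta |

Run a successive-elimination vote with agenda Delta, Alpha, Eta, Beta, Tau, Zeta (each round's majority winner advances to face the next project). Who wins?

Round 1: Delta vs Alpha — 9–14, Alpha advances.
Round 2: Alpha vs Eta — 10–13, Eta advances.
Round 3: Eta vs Beta — 13–10, Eta advances.
Round 4: Eta vs Tau — 19–4, Eta advances.
Round 5: Eta vs Zeta — 12–11, Eta advances.
Eta survives the agenda.

Eta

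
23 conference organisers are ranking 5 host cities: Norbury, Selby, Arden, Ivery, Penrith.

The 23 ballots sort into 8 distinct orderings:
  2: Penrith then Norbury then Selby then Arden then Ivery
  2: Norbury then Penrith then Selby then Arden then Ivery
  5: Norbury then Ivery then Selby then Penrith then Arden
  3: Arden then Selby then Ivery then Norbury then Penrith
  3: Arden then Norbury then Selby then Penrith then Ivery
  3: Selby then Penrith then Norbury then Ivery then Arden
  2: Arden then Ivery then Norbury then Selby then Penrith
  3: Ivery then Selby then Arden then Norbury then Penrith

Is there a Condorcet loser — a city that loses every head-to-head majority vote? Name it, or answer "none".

none

Head-to-head results (23 organisers):
Norbury vs Selby: 14 to 9, Norbury.
Norbury vs Arden: Norbury preferred on 2+2+5+3 = 12 ballots; Norbury wins 12–11.
Norbury vs Ivery: Norbury is ranked higher on 2+2+5+3+3 = 15 ballots, Ivery on 8. Norbury wins 15–8.
Norbury vs Penrith: 18 to 5, Norbury.
Selby vs Arden: Selby wins 15–8.
Selby vs Ivery: Selby is ranked higher on 2+2+3+3+3 = 13 ballots, Ivery on 10. Selby wins 13–10.
Selby vs Penrith: Selby wins 19–4.
Arden vs Ivery: 12 to 11, Arden.
Arden vs Penrith: Penrith wins 12–11.
Ivery–Penrith: Ivery 13–10.
Every city wins at least one matchup (Norbury beats Selby; Selby beats Arden; Arden beats Ivery; Ivery beats Penrith; Penrith beats Arden), so there is no Condorcet loser.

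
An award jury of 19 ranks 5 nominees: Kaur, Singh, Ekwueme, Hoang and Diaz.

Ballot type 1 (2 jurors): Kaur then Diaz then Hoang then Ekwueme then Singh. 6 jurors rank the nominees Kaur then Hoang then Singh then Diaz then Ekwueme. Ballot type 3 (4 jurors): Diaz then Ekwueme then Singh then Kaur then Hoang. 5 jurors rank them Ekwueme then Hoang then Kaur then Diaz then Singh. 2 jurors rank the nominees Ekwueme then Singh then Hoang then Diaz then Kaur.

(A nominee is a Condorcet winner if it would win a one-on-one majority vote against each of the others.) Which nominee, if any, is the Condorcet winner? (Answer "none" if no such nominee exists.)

none

Head-to-head results (19 jurors):
Kaur vs Singh: Kaur, 13–6.
Kaur vs Ekwueme: Ekwueme wins 11–8.
Kaur–Hoang: Kaur 12–7.
Kaur vs Diaz: Kaur wins 13–6.
Singh vs Ekwueme: Ekwueme, 13–6.
Singh–Hoang: Hoang 13–6.
Singh vs Diaz: Diaz, 11–8.
Ekwueme vs Hoang: Ekwueme wins 11–8.
Ekwueme vs Diaz: Diaz, 12–7.
Hoang vs Diaz: Hoang wins 13–6.
Every nominee loses at least once (Kaur loses to Ekwueme; Singh loses to Kaur; Ekwueme loses to Diaz; Hoang loses to Kaur; Diaz loses to Kaur). The majority relation contains the cycle Kaur beats Diaz beats Ekwueme beats Kaur, so there is no Condorcet winner.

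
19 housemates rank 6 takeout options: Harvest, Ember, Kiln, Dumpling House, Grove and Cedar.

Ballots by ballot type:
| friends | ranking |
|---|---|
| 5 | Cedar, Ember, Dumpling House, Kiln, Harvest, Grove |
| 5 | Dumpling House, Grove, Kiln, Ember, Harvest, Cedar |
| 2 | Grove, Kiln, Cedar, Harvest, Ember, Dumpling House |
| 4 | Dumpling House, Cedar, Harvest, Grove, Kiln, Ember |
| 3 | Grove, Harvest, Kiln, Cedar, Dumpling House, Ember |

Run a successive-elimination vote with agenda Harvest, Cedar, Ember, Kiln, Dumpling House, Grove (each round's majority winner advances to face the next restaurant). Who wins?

Dumpling House

Round 1: Harvest vs Cedar — 8–11, Cedar advances.
Round 2: Cedar vs Ember — 14–5, Cedar advances.
Round 3: Cedar vs Kiln — 9–10, Kiln advances.
Round 4: Kiln vs Dumpling House — 5–14, Dumpling House advances.
Round 5: Dumpling House vs Grove — 14–5, Dumpling House advances.
Dumpling House survives the agenda.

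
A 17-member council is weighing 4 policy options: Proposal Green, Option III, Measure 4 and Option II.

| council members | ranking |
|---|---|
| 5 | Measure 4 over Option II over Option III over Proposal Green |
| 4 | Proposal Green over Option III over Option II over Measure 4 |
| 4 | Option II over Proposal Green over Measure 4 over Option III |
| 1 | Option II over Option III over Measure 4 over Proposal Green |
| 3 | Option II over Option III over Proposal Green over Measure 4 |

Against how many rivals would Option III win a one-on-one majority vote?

1

Option III against each rival (17 council members):
Option III vs Proposal Green: Option III, 9–8.
Option III vs Measure 4: Option III preferred on 4+1+3 = 8 ballots; Measure 4 wins 9–8.
Option III vs Option II: 4 for Option III, 13 for Option II — Option II by 13–4.
Option III beats Proposal Green; loses to Measure 4, Option II — 1 pairwise win.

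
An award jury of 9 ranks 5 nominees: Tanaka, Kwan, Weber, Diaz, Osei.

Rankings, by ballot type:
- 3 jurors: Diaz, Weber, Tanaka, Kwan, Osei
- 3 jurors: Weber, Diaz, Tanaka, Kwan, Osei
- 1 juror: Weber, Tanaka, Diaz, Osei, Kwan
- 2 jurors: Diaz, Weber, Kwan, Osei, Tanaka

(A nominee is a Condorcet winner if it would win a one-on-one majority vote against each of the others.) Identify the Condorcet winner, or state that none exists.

Pairwise majorities:
Tanaka vs Kwan: 7 to 2, Tanaka.
Tanaka vs Weber: 0 to 9, Weber.
Tanaka vs Diaz: Tanaka preferred on 1 ballot; Diaz wins 8–1.
Tanaka vs Osei: 3+3+1 = 7 for Tanaka, 2 for Osei — Tanaka by 7–2.
Kwan vs Weber: Kwan preferred on 0 ballots; Weber wins 9–0.
Kwan vs Diaz: Kwan is ranked higher on 0 ballots, Diaz on 9. Diaz wins 9–0.
Kwan vs Osei: Kwan preferred on 3+3+2 = 8 ballots; Kwan wins 8–1.
Weber vs Diaz: 4 to 5, Diaz.
Weber vs Osei: Weber is ranked higher on 3+3+1+2 = 9 ballots, Osei on 0. Weber wins 9–0.
Diaz vs Osei: Diaz preferred on 3+3+1+2 = 9 ballots; Diaz wins 9–0.
Only Diaz has no losses; Diaz is the Condorcet winner.

Diaz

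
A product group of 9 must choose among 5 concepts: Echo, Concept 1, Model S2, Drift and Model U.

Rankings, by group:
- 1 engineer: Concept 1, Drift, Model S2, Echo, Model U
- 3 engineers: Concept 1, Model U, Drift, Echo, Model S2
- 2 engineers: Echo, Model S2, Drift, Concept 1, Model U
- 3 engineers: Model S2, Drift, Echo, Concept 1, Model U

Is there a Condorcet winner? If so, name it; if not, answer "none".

Check each pair by majority over 9 ballots:
Echo vs Concept 1: 2+3 = 5 for Echo, 4 for Concept 1 — Echo by 5–4.
Echo vs Model S2: 3+2 = 5 for Echo, 4 for Model S2 — Echo by 5–4.
Echo vs Drift: Echo preferred on 2 ballots; Drift wins 7–2.
Echo vs Model U: 1+2+3 = 6 for Echo, 3 for Model U — Echo by 6–3.
Concept 1 vs Model S2: Concept 1 is ranked higher on 1+3 = 4 ballots, Model S2 on 5. Model S2 wins 5–4.
Concept 1 vs Drift: Concept 1 is ranked higher on 1+3 = 4 ballots, Drift on 5. Drift wins 5–4.
Concept 1 vs Model U: 1+3+2+3 = 9 for Concept 1, 0 for Model U — Concept 1 by 9–0.
Model S2 vs Drift: 2+3 = 5 for Model S2, 4 for Drift — Model S2 by 5–4.
Model S2 vs Model U: Model S2 is ranked higher on 1+2+3 = 6 ballots, Model U on 3. Model S2 wins 6–3.
Drift vs Model U: Drift preferred on 1+2+3 = 6 ballots; Drift wins 6–3.
Every design loses at least once (Echo loses to Drift; Concept 1 loses to Echo; Model S2 loses to Echo; Drift loses to Model S2; Model U loses to Echo). The majority relation contains the cycle Echo → Model S2 → Drift → Echo, so there is no Condorcet winner.

none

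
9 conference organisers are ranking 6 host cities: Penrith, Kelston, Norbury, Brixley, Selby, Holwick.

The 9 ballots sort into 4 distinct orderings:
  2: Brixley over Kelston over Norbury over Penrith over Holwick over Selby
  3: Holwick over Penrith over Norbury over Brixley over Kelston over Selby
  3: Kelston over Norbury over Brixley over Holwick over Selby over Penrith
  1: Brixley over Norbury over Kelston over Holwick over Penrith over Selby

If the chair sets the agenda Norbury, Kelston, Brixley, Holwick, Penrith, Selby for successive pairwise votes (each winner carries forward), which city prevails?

Brixley

Round 1: Norbury vs Kelston — 4–5, Kelston advances.
Round 2: Kelston vs Brixley — 3–6, Brixley advances.
Round 3: Brixley vs Holwick — 6–3, Brixley advances.
Round 4: Brixley vs Penrith — 6–3, Brixley advances.
Round 5: Brixley vs Selby — 9–0, Brixley advances.
Brixley survives the agenda.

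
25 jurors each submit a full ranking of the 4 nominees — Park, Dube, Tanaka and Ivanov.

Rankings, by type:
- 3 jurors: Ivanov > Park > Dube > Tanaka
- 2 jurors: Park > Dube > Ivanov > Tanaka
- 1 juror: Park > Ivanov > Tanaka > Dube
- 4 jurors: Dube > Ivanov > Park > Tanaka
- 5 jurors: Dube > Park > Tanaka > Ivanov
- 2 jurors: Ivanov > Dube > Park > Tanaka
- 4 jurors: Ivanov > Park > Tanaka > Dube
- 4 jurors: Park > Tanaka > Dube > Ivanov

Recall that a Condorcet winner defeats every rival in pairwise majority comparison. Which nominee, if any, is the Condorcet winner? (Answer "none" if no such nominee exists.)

Head-to-head results (25 jurors):
Park vs Dube: Park, 14–11.
Park–Tanaka: Park 25–0.
Park vs Ivanov: 12 to 13, Ivanov.
Dube vs Tanaka: 3+2+4+5+2 = 16 for Dube, 9 for Tanaka — Dube by 16–9.
Dube vs Ivanov: Dube is ranked higher on 2+4+5+4 = 15 ballots, Ivanov on 10. Dube wins 15–10.
Tanaka vs Ivanov: Ivanov wins 16–9.
Every nominee loses at least once (Park loses to Ivanov; Dube loses to Park; Tanaka loses to Park; Ivanov loses to Dube). The majority relation contains the cycle Park → Dube → Ivanov → Park, so there is no Condorcet winner.

none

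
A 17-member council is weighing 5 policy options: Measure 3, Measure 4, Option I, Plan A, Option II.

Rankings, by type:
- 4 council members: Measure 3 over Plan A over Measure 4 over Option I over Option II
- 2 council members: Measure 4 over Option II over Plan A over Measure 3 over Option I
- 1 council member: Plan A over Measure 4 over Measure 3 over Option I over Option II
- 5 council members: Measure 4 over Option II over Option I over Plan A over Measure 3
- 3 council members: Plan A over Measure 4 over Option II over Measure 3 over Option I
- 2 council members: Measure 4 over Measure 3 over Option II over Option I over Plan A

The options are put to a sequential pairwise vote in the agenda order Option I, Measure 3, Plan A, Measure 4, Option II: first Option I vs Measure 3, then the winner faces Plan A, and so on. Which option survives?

Measure 4

Round 1: Option I vs Measure 3 — 5–12, Measure 3 advances.
Round 2: Measure 3 vs Plan A — 6–11, Plan A advances.
Round 3: Plan A vs Measure 4 — 8–9, Measure 4 advances.
Round 4: Measure 4 vs Option II — 17–0, Measure 4 advances.
Measure 4 survives the agenda.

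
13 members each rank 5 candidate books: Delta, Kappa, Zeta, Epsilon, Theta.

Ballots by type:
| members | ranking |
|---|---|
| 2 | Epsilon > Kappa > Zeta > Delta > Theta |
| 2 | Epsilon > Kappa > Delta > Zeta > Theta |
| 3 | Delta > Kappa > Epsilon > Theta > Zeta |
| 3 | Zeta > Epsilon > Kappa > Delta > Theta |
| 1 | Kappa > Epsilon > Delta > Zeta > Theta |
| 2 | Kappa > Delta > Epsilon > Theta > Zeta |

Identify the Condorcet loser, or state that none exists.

Head-to-head results (13 members):
Delta–Kappa: Kappa 10–3.
Delta vs Zeta: Delta wins 8–5.
Delta vs Epsilon: Delta preferred on 3+2 = 5 ballots; Epsilon wins 8–5.
Delta vs Theta: Delta, 13–0.
Kappa vs Zeta: 2+2+3+1+2 = 10 for Kappa, 3 for Zeta — Kappa by 10–3.
Kappa vs Epsilon: 3+1+2 = 6 for Kappa, 7 for Epsilon — Epsilon by 7–6.
Kappa–Theta: Kappa 13–0.
Zeta vs Epsilon: Zeta preferred on 3 ballots; Epsilon wins 10–3.
Zeta vs Theta: Zeta preferred on 2+2+3+1 = 8 ballots; Zeta wins 8–5.
Epsilon vs Theta: Epsilon is ranked higher on 2+2+3+3+1+2 = 13 ballots, Theta on 0. Epsilon wins 13–0.
Theta is beaten in every head-to-head and is the Condorcet loser.

Theta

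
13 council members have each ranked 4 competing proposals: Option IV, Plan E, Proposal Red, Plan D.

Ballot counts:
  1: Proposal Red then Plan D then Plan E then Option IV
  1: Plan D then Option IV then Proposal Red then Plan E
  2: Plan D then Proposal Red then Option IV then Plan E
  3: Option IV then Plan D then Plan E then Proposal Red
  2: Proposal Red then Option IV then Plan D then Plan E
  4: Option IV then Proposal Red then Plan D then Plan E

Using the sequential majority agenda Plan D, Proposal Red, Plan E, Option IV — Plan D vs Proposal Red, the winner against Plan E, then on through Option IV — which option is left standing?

Round 1: Plan D vs Proposal Red — 6–7, Proposal Red advances.
Round 2: Proposal Red vs Plan E — 10–3, Proposal Red advances.
Round 3: Proposal Red vs Option IV — 5–8, Option IV advances.
The agenda winner is Option IV.

Option IV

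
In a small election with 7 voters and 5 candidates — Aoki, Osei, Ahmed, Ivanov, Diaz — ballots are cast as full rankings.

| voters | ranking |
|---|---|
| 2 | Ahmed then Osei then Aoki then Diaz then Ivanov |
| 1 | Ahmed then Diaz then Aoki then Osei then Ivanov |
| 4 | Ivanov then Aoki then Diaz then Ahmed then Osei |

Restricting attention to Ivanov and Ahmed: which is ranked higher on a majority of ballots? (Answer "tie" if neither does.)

Ivanov

Ballots ranking Ivanov above Ahmed: 4.
Ballots ranking Ahmed above Ivanov: 7 − 4 = 3.
Ivanov wins the head-to-head 4–3.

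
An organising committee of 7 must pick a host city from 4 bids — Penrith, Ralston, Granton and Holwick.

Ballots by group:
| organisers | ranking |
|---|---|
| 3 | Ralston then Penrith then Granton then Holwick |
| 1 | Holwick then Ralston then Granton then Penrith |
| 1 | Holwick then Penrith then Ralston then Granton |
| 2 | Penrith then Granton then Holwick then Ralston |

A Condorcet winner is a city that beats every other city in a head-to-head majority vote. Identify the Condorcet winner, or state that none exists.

none

Head-to-head results (7 organisers):
Penrith vs Ralston: Ralston wins 4–3.
Penrith vs Granton: Penrith wins 6–1.
Penrith vs Holwick: Penrith, 5–2.
Ralston vs Granton: Ralston wins 5–2.
Ralston–Holwick: Holwick 4–3.
Granton vs Holwick: Granton, 5–2.
Every city loses at least once (Penrith loses to Ralston; Ralston loses to Holwick; Granton loses to Penrith; Holwick loses to Penrith). The majority relation contains the cycle Penrith beats Holwick beats Ralston beats Penrith, so there is no Condorcet winner.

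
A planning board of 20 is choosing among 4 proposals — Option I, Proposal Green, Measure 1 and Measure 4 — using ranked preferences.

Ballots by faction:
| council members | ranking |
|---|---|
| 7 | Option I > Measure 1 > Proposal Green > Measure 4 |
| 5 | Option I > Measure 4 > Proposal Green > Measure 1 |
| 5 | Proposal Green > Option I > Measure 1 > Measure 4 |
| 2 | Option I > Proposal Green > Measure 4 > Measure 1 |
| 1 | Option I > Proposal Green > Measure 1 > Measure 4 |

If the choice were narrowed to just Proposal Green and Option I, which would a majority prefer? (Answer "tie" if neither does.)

Ballots ranking Proposal Green above Option I: 5.
Ballots ranking Option I above Proposal Green: 20 − 5 = 15.
Option I wins the head-to-head 15–5.

Option I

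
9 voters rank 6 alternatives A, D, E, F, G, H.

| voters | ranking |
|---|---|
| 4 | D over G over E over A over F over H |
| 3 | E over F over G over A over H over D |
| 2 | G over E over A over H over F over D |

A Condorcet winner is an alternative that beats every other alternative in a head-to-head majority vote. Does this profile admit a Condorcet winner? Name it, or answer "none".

Check each pair by majority over 9 ballots:
A vs D: 5 to 4, A.
A vs E: 0 to 9, E.
A vs F: A preferred on 4+2 = 6 ballots; A wins 6–3.
A vs G: A is ranked higher on 0 ballots, G on 9. G wins 9–0.
A vs H: 4+3+2 = 9 for A, 0 for H — A by 9–0.
D vs E: 4 for D, 5 for E — E by 5–4.
D vs F: 4 to 5, F.
D vs G: D is ranked higher on 4 ballots, G on 5. G wins 5–4.
D vs H: D preferred on 4 ballots; H wins 5–4.
E vs F: 9 to 0, E.
E vs G: 3 for E, 6 for G — G by 6–3.
E vs H: 9 to 0, E.
F vs G: F preferred on 3 ballots; G wins 6–3.
F vs H: 7 to 2, F.
G vs H: 9 to 0, G.
Only G has no losses; G is the Condorcet winner.

G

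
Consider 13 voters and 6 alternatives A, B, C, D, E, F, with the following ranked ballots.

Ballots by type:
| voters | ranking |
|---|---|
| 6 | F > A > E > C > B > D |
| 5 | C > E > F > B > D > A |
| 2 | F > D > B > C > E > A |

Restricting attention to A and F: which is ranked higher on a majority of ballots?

F

No ballot ranks A above F: 0.
Ballots ranking F above A: 13 − 0 = 13.
F wins the head-to-head 13–0.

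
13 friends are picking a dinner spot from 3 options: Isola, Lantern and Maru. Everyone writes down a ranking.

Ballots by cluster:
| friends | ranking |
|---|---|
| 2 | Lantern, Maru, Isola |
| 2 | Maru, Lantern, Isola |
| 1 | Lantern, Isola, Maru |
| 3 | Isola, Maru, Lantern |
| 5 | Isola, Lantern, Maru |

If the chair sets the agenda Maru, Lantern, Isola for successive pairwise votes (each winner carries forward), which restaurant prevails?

Round 1: Maru vs Lantern — 5–8, Lantern advances.
Round 2: Lantern vs Isola — 5–8, Isola advances.
The agenda winner is Isola.

Isola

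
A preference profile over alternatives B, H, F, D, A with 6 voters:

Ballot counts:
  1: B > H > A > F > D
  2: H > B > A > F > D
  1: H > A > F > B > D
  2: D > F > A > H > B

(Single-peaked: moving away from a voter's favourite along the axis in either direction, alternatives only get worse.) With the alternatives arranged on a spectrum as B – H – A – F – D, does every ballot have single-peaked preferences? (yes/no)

yes

Axis positions: B=1, H=2, A=3, F=4, D=5.
Type 1 (peak B at position 1): ranking walks positions 1-2-3-4-5, expanding outward from the peak — single-peaked.
Type 2 (peak H at position 2): ranking walks positions 2-1-3-4-5, expanding outward from the peak — single-peaked.
Type 3 (peak H at position 2): ranking walks positions 2-3-4-1-5, expanding outward from the peak — single-peaked.
Type 4 (peak D at position 5): ranking walks positions 5-4-3-2-1, expanding outward from the peak — single-peaked.
Every ranking is single-peaked on this axis.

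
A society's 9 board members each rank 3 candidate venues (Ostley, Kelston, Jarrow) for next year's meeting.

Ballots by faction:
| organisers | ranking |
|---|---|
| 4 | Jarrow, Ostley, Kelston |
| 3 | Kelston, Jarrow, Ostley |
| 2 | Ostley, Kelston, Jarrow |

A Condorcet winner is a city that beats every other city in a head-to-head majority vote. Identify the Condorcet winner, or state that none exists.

Pairwise majorities:
Ostley–Kelston: Ostley 6–3.
Ostley vs Jarrow: 2 to 7, Jarrow.
Kelston–Jarrow: Kelston 5–4.
Every city loses at least once (Ostley loses to Jarrow; Kelston loses to Ostley; Jarrow loses to Kelston). The majority relation contains the cycle Ostley → Kelston → Jarrow → Ostley, so there is no Condorcet winner.

none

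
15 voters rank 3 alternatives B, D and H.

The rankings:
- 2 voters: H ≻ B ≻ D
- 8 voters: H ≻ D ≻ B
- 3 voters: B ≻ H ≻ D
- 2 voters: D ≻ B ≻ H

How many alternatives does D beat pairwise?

1

D against each rival (15 voters):
D vs B: 10 to 5, D.
D vs H: H wins 13–2.
D beats B; loses to H — 1 pairwise win.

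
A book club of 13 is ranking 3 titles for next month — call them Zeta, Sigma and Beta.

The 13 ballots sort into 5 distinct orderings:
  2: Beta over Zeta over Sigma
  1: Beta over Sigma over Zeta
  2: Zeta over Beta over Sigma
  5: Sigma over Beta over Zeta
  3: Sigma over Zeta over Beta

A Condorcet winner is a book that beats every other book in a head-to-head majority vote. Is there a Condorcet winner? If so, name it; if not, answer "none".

Pairwise majorities:
Zeta vs Sigma: Sigma wins 9–4.
Zeta vs Beta: Beta wins 8–5.
Sigma vs Beta: Sigma, 8–5.
Sigma defeats every rival head-to-head and is the Condorcet winner.

Sigma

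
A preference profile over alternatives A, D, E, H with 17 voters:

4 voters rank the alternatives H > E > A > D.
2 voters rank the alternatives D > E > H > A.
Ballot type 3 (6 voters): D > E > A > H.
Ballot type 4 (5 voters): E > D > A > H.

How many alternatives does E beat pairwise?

E against each rival (17 voters):
E vs A: E is ranked higher on 4+2+6+5 = 17 ballots, A on 0. E wins 17–0.
E–D: E 9–8.
E–H: E 13–4.
E beats A, D, H — 3 pairwise wins.

3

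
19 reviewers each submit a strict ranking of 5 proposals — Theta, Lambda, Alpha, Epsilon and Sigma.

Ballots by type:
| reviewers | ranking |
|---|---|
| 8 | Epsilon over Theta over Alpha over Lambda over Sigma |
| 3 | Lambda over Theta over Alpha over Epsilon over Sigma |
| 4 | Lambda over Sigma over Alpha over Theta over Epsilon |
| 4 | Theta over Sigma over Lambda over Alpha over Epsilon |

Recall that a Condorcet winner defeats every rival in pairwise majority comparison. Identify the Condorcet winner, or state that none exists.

Head-to-head results (19 reviewers):
Theta vs Lambda: 8+4 = 12 for Theta, 7 for Lambda — Theta by 12–7.
Theta vs Alpha: 15 to 4, Theta.
Theta vs Epsilon: 11 to 8, Theta.
Theta vs Sigma: 8+3+4 = 15 for Theta, 4 for Sigma — Theta by 15–4.
Lambda vs Alpha: 3+4+4 = 11 for Lambda, 8 for Alpha — Lambda by 11–8.
Lambda vs Epsilon: Lambda preferred on 3+4+4 = 11 ballots; Lambda wins 11–8.
Lambda vs Sigma: Lambda preferred on 8+3+4 = 15 ballots; Lambda wins 15–4.
Alpha vs Epsilon: Alpha is ranked higher on 3+4+4 = 11 ballots, Epsilon on 8. Alpha wins 11–8.
Alpha vs Sigma: Alpha is ranked higher on 8+3 = 11 ballots, Sigma on 8. Alpha wins 11–8.
Epsilon vs Sigma: Epsilon is ranked higher on 8+3 = 11 ballots, Sigma on 8. Epsilon wins 11–8.
Theta wins every pairwise contest, so Theta is the Condorcet winner.

Theta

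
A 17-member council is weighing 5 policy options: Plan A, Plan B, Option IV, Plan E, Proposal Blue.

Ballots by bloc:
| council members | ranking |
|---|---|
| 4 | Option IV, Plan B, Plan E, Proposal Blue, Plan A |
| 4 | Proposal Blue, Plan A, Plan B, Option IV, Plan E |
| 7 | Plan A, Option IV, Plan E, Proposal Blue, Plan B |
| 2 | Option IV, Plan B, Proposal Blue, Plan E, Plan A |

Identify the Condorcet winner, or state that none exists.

none

Check each pair by majority over 17 ballots:
Plan A vs Plan B: Plan A is ranked higher on 4+7 = 11 ballots, Plan B on 6. Plan A wins 11–6.
Plan A vs Option IV: Plan A is ranked higher on 4+7 = 11 ballots, Option IV on 6. Plan A wins 11–6.
Plan A vs Plan E: 4+7 = 11 for Plan A, 6 for Plan E — Plan A by 11–6.
Plan A vs Proposal Blue: 7 for Plan A, 10 for Proposal Blue — Proposal Blue by 10–7.
Plan B vs Option IV: 4 for Plan B, 13 for Option IV — Option IV by 13–4.
Plan B vs Plan E: 4+4+2 = 10 for Plan B, 7 for Plan E — Plan B by 10–7.
Plan B vs Proposal Blue: 4+2 = 6 for Plan B, 11 for Proposal Blue — Proposal Blue by 11–6.
Option IV vs Plan E: Option IV is ranked higher on 4+4+7+2 = 17 ballots, Plan E on 0. Option IV wins 17–0.
Option IV vs Proposal Blue: 4+7+2 = 13 for Option IV, 4 for Proposal Blue — Option IV by 13–4.
Plan E vs Proposal Blue: Plan E is ranked higher on 4+7 = 11 ballots, Proposal Blue on 6. Plan E wins 11–6.
Each option drops at least one matchup (Plan A loses to Proposal Blue; Plan B loses to Plan A; Option IV loses to Plan A; Plan E loses to Plan A; Proposal Blue loses to Option IV); the cycle Plan A > Option IV > Proposal Blue > Plan A rules out a Condorcet winner.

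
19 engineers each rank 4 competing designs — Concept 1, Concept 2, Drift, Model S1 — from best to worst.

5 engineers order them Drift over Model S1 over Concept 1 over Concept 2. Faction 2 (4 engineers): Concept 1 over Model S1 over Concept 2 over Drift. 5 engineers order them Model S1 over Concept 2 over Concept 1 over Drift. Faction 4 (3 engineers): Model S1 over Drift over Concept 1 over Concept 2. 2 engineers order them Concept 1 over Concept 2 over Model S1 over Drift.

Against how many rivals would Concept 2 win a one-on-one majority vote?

Concept 2 against each rival (19 engineers):
Concept 2 vs Concept 1: 5 for Concept 2, 14 for Concept 1 — Concept 1 by 14–5.
Concept 2 vs Drift: 11 to 8, Concept 2.
Concept 2 vs Model S1: Concept 2 is ranked higher on 2 ballots, Model S1 on 17. Model S1 wins 17–2.
Concept 2 beats Drift; loses to Concept 1, Model S1 — 1 pairwise win.

1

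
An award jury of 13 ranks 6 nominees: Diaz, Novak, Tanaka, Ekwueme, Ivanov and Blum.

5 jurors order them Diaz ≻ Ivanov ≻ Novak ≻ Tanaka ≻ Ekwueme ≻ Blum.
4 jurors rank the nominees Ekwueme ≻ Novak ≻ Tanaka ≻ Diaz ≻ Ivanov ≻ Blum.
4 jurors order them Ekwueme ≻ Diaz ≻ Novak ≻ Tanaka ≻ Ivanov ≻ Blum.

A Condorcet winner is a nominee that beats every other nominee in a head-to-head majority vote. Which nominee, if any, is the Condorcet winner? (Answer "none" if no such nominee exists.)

Check each pair by majority over 13 ballots:
Diaz vs Novak: Diaz wins 9–4.
Diaz vs Tanaka: Diaz wins 9–4.
Diaz vs Ekwueme: Ekwueme, 8–5.
Diaz vs Ivanov: Diaz wins 13–0.
Diaz–Blum: Diaz 13–0.
Novak vs Tanaka: Novak, 13–0.
Novak vs Ekwueme: Ekwueme, 8–5.
Novak–Ivanov: Novak 8–5.
Novak–Blum: Novak 13–0.
Tanaka vs Ekwueme: Ekwueme wins 8–5.
Tanaka vs Ivanov: Tanaka wins 8–5.
Tanaka vs Blum: Tanaka wins 13–0.
Ekwueme vs Ivanov: Ekwueme wins 8–5.
Ekwueme vs Blum: Ekwueme wins 13–0.
Ivanov vs Blum: Ivanov wins 13–0.
Ekwueme beats each of Diaz, Novak, Tanaka, Ivanov, Blum — Ekwueme is the Condorcet winner.

Ekwueme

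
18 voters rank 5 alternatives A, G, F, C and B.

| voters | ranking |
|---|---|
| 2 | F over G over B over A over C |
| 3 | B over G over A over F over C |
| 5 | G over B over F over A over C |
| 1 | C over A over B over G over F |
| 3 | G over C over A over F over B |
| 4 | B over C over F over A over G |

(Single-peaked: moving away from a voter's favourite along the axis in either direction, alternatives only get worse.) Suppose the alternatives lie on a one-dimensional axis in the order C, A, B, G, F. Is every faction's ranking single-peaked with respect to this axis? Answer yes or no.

Axis positions: C=1, A=2, B=3, G=4, F=5.
Faction 1 (peak F at position 5): ranking walks positions 5-4-3-2-1, expanding outward from the peak — single-peaked.
Faction 2 (peak B at position 3): ranking walks positions 3-4-2-5-1, expanding outward from the peak — single-peaked.
Faction 3 (peak G at position 4): ranking walks positions 4-3-5-2-1, expanding outward from the peak — single-peaked.
Faction 4 (peak C at position 1): ranking walks positions 1-2-3-4-5, expanding outward from the peak — single-peaked.
Faction 5: ranking walks positions 4-1-2-5-3; C is ranked above B even though B lies between C and the peak G on the axis — preferences dip and rise again. Not single-peaked.
Faction 6: ranking walks positions 3-1-5-2-4; C is ranked above A even though A lies between C and the peak B on the axis — preferences dip and rise again. Not single-peaked.
Faction 5 violates single-peakedness, so the profile is not single-peaked on this axis.

no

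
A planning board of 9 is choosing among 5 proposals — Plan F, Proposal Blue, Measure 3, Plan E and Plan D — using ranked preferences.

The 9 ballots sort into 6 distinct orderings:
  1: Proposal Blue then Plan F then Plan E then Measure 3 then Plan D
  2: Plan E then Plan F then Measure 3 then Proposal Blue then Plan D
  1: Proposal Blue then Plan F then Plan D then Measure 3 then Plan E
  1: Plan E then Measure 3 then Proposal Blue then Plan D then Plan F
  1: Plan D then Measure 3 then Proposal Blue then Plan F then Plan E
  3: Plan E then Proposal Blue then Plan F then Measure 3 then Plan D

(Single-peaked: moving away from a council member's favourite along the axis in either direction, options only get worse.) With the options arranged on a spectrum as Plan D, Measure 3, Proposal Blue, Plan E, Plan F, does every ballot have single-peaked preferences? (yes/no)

no

Axis positions: Plan D=1, Measure 3=2, Proposal Blue=3, Plan E=4, Plan F=5.
Faction 1: ranking walks positions 3-5-4-2-1; Plan F is ranked above Plan E even though Plan E lies between Plan F and the peak Proposal Blue on the axis — preferences dip and rise again. Not single-peaked.
Faction 2: ranking walks positions 4-5-2-3-1; Measure 3 is ranked above Proposal Blue even though Proposal Blue lies between Measure 3 and the peak Plan E on the axis — preferences dip and rise again. Not single-peaked.
Faction 3: ranking walks positions 3-5-1-2-4; Plan F is ranked above Plan E even though Plan E lies between Plan F and the peak Proposal Blue on the axis — preferences dip and rise again. Not single-peaked.
Faction 4: ranking walks positions 4-2-3-1-5; Measure 3 is ranked above Proposal Blue even though Proposal Blue lies between Measure 3 and the peak Plan E on the axis — preferences dip and rise again. Not single-peaked.
Faction 5: ranking walks positions 1-2-3-5-4; Plan F is ranked above Plan E even though Plan E lies between Plan F and the peak Plan D on the axis — preferences dip and rise again. Not single-peaked.
Faction 6 (peak Plan E at position 4): ranking walks positions 4-3-5-2-1, expanding outward from the peak — single-peaked.
Faction 1 violates single-peakedness, so the profile is not single-peaked on this axis.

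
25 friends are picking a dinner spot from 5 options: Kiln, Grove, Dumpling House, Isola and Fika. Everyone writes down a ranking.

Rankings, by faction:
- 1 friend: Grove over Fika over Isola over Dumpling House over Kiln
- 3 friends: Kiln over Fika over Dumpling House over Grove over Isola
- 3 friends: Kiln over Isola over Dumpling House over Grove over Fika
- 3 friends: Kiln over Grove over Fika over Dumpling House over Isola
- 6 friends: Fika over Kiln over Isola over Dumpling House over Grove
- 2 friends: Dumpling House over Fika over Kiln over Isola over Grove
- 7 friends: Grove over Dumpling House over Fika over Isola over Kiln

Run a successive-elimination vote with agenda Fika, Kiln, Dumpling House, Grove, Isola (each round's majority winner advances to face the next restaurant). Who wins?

Grove

Round 1: Fika vs Kiln — 16–9, Fika advances.
Round 2: Fika vs Dumpling House — 13–12, Fika advances.
Round 3: Fika vs Grove — 11–14, Grove advances.
Round 4: Grove vs Isola — 14–11, Grove advances.
The agenda winner is Grove.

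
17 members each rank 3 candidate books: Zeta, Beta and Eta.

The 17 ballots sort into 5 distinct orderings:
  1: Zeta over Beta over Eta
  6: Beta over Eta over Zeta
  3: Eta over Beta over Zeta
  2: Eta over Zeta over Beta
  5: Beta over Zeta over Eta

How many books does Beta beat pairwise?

2

Beta against each rival (17 members):
Beta–Zeta: Beta 14–3.
Beta vs Eta: Beta preferred on 1+6+5 = 12 ballots; Beta wins 12–5.
Beta beats Zeta, Eta — 2 pairwise wins.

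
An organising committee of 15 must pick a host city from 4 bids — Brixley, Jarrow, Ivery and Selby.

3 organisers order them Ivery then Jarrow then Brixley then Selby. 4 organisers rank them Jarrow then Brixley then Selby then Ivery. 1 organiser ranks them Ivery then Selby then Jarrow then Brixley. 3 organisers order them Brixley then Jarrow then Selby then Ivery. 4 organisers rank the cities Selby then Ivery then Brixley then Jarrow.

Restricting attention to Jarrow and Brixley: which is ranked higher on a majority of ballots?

Ballots ranking Jarrow above Brixley: 3 + 4 + 1 = 8.
Ballots ranking Brixley above Jarrow: 15 − 8 = 7.
Jarrow wins the head-to-head 8–7.

Jarrow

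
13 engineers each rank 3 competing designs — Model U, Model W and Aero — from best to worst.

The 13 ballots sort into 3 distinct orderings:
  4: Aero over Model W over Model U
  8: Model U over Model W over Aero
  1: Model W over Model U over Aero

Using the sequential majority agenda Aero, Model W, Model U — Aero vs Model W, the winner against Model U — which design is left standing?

Round 1: Aero vs Model W — 4–9, Model W advances.
Round 2: Model W vs Model U — 5–8, Model U advances.
The agenda winner is Model U.

Model U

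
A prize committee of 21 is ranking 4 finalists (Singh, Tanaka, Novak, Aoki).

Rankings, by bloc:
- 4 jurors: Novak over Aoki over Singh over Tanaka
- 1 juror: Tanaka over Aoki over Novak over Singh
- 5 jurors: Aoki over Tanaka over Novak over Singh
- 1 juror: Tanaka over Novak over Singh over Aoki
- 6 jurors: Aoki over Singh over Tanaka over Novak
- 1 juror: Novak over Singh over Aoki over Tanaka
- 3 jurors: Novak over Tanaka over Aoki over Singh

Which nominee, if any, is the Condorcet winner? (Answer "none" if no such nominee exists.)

Head-to-head results (21 jurors):
Singh vs Tanaka: Singh wins 11–10.
Singh–Novak: Novak 15–6.
Singh vs Aoki: Aoki wins 19–2.
Tanaka–Novak: Tanaka 13–8.
Tanaka vs Aoki: Aoki, 16–5.
Novak vs Aoki: Aoki wins 12–9.
Aoki beats each of Singh, Tanaka, Novak — Aoki is the Condorcet winner.

Aoki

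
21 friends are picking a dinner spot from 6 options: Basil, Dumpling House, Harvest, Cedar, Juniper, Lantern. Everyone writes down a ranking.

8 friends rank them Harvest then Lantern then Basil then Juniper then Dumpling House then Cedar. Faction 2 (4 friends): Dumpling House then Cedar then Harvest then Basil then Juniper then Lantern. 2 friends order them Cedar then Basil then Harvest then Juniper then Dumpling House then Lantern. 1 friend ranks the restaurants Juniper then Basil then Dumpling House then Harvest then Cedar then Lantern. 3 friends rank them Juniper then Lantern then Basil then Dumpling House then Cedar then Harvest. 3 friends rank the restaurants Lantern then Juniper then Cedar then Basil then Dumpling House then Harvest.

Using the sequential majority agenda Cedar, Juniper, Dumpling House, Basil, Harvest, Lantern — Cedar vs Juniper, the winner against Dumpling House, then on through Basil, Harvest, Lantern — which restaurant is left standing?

Harvest

Round 1: Cedar vs Juniper — 6–15, Juniper advances.
Round 2: Juniper vs Dumpling House — 17–4, Juniper advances.
Round 3: Juniper vs Basil — 7–14, Basil advances.
Round 4: Basil vs Harvest — 9–12, Harvest advances.
Round 5: Harvest vs Lantern — 15–6, Harvest advances.
Harvest survives the agenda.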